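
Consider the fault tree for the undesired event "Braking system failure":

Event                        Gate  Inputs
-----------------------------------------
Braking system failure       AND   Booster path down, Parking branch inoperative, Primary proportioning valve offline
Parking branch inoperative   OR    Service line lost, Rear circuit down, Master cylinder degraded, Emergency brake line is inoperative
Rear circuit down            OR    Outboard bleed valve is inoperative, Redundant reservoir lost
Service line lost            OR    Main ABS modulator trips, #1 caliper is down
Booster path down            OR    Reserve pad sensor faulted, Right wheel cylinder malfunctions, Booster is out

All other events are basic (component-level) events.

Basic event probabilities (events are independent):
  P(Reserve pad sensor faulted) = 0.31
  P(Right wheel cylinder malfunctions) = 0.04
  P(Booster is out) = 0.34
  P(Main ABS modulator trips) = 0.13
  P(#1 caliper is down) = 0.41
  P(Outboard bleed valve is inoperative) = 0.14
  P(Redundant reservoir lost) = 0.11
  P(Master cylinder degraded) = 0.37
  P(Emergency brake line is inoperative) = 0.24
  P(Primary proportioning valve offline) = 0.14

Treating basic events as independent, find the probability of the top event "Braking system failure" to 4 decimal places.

P(Booster path down) [OR] = 1 − (1−0.31) × (1−0.04) × (1−0.34) = 0.562816
P(Service line lost) [OR] = 1 − (1−0.13) × (1−0.41) = 0.486700
P(Rear circuit down) [OR] = 1 − (1−0.14) × (1−0.11) = 0.234600
P(Parking branch inoperative) [OR] = 1 − (1−0.486700) × (1−0.234600) × (1−0.37) × (1−0.24) = 0.811889
P(Braking system failure) [AND] = 0.562816 × 0.811889 × 0.14 = 0.063972
Rounded to 4 decimal places: P(Braking system failure) ≈ 0.0640.

0.0640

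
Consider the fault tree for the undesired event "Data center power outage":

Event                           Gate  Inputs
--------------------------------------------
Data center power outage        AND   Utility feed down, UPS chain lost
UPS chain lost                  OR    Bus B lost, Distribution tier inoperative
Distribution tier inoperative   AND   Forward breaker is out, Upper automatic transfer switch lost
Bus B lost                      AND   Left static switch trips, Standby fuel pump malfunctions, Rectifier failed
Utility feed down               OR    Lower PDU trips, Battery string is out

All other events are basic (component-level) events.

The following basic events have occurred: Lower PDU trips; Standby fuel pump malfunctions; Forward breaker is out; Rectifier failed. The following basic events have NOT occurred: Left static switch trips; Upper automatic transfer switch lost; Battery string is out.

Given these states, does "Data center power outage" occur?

No

Utility feed down [OR]: Lower PDU trips=occurs, Battery string is out=not → at least one input occurs → occurs.
Bus B lost [AND]: Left static switch trips=not, Standby fuel pump malfunctions=occurs, Rectifier failed=occurs → not all inputs occur → does not occur.
Distribution tier inoperative [AND]: Forward breaker is out=occurs, Upper automatic transfer switch lost=not → not all inputs occur → does not occur.
UPS chain lost [OR]: Bus B lost=not, Distribution tier inoperative=not → no input occurs → does not occur.
Data center power outage [AND]: Utility feed down=occurs, UPS chain lost=not → not all inputs occur → does not occur.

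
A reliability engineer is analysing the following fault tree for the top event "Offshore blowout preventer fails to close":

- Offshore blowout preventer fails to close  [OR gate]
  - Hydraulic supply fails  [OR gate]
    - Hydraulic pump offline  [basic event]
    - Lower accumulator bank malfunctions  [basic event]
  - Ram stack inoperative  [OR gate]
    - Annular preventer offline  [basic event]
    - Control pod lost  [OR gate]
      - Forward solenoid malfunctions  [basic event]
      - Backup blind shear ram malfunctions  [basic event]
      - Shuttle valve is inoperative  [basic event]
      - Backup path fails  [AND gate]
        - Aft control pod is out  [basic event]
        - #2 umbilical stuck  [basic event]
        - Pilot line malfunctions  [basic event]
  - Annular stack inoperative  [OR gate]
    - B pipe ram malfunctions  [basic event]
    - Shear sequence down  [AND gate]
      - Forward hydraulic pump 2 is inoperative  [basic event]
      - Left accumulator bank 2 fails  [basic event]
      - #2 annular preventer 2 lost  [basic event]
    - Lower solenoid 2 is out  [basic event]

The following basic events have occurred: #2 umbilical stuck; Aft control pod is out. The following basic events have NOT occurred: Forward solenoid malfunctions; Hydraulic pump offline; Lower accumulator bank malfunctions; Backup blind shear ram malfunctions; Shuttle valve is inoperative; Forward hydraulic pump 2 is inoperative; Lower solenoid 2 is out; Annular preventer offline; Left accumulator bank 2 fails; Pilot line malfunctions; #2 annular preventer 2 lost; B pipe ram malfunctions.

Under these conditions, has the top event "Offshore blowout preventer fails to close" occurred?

No

Hydraulic supply fails [OR]: Hydraulic pump offline=not, Lower accumulator bank malfunctions=not → no input occurs → does not occur.
Backup path fails [AND]: Aft control pod is out=occurs, #2 umbilical stuck=occurs, Pilot line malfunctions=not → not all inputs occur → does not occur.
Control pod lost [OR]: Forward solenoid malfunctions=not, Backup blind shear ram malfunctions=not, Shuttle valve is inoperative=not, Backup path fails=not → no input occurs → does not occur.
Ram stack inoperative [OR]: Annular preventer offline=not, Control pod lost=not → no input occurs → does not occur.
Shear sequence down [AND]: Forward hydraulic pump 2 is inoperative=not, Left accumulator bank 2 fails=not, #2 annular preventer 2 lost=not → not all inputs occur → does not occur.
Annular stack inoperative [OR]: B pipe ram malfunctions=not, Shear sequence down=not, Lower solenoid 2 is out=not → no input occurs → does not occur.
Offshore blowout preventer fails to close [OR]: Hydraulic supply fails=not, Ram stack inoperative=not, Annular stack inoperative=not → no input occurs → does not occur.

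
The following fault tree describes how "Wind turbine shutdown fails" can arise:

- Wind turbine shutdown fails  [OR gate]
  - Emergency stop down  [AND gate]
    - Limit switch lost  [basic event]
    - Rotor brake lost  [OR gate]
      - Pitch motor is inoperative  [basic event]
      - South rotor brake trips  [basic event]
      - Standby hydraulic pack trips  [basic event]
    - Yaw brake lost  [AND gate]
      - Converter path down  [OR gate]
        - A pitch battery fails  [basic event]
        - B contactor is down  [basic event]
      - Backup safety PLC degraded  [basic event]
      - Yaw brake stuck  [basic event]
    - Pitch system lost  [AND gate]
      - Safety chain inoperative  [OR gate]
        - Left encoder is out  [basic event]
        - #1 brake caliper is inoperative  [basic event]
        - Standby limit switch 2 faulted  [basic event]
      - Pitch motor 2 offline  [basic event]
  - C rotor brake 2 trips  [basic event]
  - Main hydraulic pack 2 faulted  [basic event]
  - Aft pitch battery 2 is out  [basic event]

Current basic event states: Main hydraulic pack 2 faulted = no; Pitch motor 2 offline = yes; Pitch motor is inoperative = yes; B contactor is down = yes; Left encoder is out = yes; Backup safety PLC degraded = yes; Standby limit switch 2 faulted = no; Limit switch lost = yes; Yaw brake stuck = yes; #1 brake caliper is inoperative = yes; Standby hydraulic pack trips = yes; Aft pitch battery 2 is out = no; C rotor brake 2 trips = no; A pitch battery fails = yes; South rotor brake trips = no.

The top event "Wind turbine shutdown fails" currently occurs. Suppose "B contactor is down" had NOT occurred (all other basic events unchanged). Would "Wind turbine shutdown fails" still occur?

Yes

Counterfactual: set "B contactor is down" to not occurred.
Rotor brake lost [OR]: Pitch motor is inoperative=occurs, South rotor brake trips=not, Standby hydraulic pack trips=occurs → at least one input occurs → occurs.
Converter path down [OR]: A pitch battery fails=occurs, B contactor is down=not → at least one input occurs → occurs.
Yaw brake lost [AND]: Converter path down=occurs, Backup safety PLC degraded=occurs, Yaw brake stuck=occurs → all inputs occur → occurs.
Safety chain inoperative [OR]: Left encoder is out=occurs, #1 brake caliper is inoperative=occurs, Standby limit switch 2 faulted=not → at least one input occurs → occurs.
Pitch system lost [AND]: Safety chain inoperative=occurs, Pitch motor 2 offline=occurs → all inputs occur → occurs.
Emergency stop down [AND]: Limit switch lost=occurs, Rotor brake lost=occurs, Yaw brake lost=occurs, Pitch system lost=occurs → all inputs occur → occurs.
Wind turbine shutdown fails [OR]: Emergency stop down=occurs, C rotor brake 2 trips=not, Main hydraulic pack 2 faulted=not, Aft pitch battery 2 is out=not → at least one input occurs → occurs.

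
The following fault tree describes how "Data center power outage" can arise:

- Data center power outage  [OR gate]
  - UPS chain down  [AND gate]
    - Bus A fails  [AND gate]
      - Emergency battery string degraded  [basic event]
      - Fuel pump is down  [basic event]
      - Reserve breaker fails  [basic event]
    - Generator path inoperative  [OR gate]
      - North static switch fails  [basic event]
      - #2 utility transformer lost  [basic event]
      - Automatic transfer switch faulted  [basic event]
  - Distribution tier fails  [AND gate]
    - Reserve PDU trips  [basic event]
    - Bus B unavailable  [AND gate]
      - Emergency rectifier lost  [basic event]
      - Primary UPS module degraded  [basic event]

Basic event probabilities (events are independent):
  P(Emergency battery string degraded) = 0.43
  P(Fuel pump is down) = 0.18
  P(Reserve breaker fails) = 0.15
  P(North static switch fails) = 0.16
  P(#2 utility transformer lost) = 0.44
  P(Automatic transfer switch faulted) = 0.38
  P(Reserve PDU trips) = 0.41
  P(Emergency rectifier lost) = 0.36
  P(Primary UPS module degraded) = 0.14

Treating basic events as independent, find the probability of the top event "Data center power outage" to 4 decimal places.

P(Bus A fails) [AND] = 0.43 × 0.18 × 0.15 = 0.011610
P(Generator path inoperative) [OR] = 1 − (1−0.16) × (1−0.44) × (1−0.38) = 0.708352
P(UPS chain down) [AND] = 0.011610 × 0.708352 = 0.008224
P(Bus B unavailable) [AND] = 0.36 × 0.14 = 0.050400
P(Distribution tier fails) [AND] = 0.41 × 0.050400 = 0.020664
P(Data center power outage) [OR] = 1 − (1−0.008224) × (1−0.020664) = 0.028718
Rounded to 4 decimal places: P(Data center power outage) ≈ 0.0287.

0.0287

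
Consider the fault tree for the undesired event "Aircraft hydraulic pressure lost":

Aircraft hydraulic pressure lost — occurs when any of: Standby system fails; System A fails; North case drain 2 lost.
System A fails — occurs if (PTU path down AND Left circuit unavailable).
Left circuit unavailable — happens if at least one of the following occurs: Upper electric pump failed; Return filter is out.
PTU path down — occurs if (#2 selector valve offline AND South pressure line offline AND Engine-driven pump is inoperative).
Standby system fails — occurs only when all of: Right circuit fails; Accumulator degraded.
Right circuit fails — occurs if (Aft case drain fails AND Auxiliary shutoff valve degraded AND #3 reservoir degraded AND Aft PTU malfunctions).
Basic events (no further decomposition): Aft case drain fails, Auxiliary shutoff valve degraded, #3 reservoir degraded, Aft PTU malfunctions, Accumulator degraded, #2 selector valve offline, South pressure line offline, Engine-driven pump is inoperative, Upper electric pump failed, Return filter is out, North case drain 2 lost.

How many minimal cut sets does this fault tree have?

4

Right circuit fails [AND]: one cut set from each child combined → 1 × 1 × 1 × 1 = 1 cut set(s).
Standby system fails [AND]: one cut set from each child combined → 1 × 1 = 1 cut set(s).
PTU path down [AND]: one cut set from each child combined → 1 × 1 × 1 = 1 cut set(s).
Left circuit unavailable [OR]: union of children's cut sets → 2 cut set(s).
System A fails [AND]: one cut set from each child combined → 1 × 2 = 2 cut set(s).
Aircraft hydraulic pressure lost [OR]: union of children's cut sets → 4 cut set(s).
Minimal cut sets: {#3 reservoir degraded, Accumulator degraded, Aft PTU malfunctions, Aft case drain fails, Auxiliary shutoff valve degraded}; {#2 selector valve offline, Engine-driven pump is inoperative, South pressure line offline, Upper electric pump failed}; {#2 selector valve offline, Engine-driven pump is inoperative, Return filter is out, South pressure line offline}; {North case drain 2 lost}.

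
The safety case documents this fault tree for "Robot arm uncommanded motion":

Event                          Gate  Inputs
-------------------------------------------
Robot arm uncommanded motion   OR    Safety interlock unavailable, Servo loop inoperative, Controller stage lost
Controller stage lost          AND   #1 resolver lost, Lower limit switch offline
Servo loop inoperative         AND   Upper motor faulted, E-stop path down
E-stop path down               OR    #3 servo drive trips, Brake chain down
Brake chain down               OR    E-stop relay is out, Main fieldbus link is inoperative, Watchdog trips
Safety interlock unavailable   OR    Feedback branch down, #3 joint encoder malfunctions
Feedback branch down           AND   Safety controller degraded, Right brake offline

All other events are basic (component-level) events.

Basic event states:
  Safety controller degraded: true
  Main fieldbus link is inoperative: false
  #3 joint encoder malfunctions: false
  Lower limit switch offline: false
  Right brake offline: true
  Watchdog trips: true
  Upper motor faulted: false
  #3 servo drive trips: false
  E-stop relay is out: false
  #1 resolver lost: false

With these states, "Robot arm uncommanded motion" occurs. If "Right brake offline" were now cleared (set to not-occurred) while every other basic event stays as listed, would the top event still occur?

No

Counterfactual: set "Right brake offline" to not occurred.
Feedback branch down [AND]: Safety controller degraded=occurs, Right brake offline=not → not all inputs occur → does not occur.
Safety interlock unavailable [OR]: Feedback branch down=not, #3 joint encoder malfunctions=not → no input occurs → does not occur.
Brake chain down [OR]: E-stop relay is out=not, Main fieldbus link is inoperative=not, Watchdog trips=occurs → at least one input occurs → occurs.
E-stop path down [OR]: #3 servo drive trips=not, Brake chain down=occurs → at least one input occurs → occurs.
Servo loop inoperative [AND]: Upper motor faulted=not, E-stop path down=occurs → not all inputs occur → does not occur.
Controller stage lost [AND]: #1 resolver lost=not, Lower limit switch offline=not → not all inputs occur → does not occur.
Robot arm uncommanded motion [OR]: Safety interlock unavailable=not, Servo loop inoperative=not, Controller stage lost=not → no input occurs → does not occur.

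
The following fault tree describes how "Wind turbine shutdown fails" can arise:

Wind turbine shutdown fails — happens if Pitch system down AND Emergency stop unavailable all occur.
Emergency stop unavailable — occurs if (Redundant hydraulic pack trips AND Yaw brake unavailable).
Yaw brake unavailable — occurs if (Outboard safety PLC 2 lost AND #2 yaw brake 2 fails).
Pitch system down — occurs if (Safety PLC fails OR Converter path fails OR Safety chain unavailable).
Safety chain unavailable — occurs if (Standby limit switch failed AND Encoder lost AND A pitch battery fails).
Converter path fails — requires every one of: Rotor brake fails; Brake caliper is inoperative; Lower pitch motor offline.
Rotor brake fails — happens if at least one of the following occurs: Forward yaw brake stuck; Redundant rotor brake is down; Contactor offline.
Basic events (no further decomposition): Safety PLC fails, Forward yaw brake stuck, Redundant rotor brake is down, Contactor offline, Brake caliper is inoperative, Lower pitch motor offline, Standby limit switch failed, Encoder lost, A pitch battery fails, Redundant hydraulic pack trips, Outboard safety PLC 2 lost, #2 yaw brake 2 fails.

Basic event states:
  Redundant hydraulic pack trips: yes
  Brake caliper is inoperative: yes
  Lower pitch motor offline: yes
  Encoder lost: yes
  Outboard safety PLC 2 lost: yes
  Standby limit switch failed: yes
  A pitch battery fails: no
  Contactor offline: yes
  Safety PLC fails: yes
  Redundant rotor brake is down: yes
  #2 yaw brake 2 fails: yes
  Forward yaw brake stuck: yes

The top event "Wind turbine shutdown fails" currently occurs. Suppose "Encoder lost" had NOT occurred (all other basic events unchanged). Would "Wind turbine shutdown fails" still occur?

Counterfactual: set "Encoder lost" to not occurred.
Rotor brake fails [OR]: Forward yaw brake stuck=occurs, Redundant rotor brake is down=occurs, Contactor offline=occurs → at least one input occurs → occurs.
Converter path fails [AND]: Rotor brake fails=occurs, Brake caliper is inoperative=occurs, Lower pitch motor offline=occurs → all inputs occur → occurs.
Safety chain unavailable [AND]: Standby limit switch failed=occurs, Encoder lost=not, A pitch battery fails=not → not all inputs occur → does not occur.
Pitch system down [OR]: Safety PLC fails=occurs, Converter path fails=occurs, Safety chain unavailable=not → at least one input occurs → occurs.
Yaw brake unavailable [AND]: Outboard safety PLC 2 lost=occurs, #2 yaw brake 2 fails=occurs → all inputs occur → occurs.
Emergency stop unavailable [AND]: Redundant hydraulic pack trips=occurs, Yaw brake unavailable=occurs → all inputs occur → occurs.
Wind turbine shutdown fails [AND]: Pitch system down=occurs, Emergency stop unavailable=occurs → all inputs occur → occurs.

Yes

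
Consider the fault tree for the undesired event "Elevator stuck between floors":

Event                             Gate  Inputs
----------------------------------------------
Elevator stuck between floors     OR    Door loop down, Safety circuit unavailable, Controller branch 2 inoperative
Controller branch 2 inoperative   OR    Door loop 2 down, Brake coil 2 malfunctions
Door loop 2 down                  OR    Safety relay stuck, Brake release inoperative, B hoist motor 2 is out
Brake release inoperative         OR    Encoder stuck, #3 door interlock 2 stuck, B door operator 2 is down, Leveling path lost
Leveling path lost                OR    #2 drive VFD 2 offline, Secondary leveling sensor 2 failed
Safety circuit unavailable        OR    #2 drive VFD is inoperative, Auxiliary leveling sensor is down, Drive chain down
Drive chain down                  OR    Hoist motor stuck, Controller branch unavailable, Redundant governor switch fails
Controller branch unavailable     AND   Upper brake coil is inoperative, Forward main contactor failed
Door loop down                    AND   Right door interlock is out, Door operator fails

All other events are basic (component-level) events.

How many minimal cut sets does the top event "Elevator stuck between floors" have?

Door loop down [AND]: one cut set from each child combined → 1 × 1 = 1 cut set(s).
Controller branch unavailable [AND]: one cut set from each child combined → 1 × 1 = 1 cut set(s).
Drive chain down [OR]: union of children's cut sets → 3 cut set(s).
Safety circuit unavailable [OR]: union of children's cut sets → 5 cut set(s).
Leveling path lost [OR]: union of children's cut sets → 2 cut set(s).
Brake release inoperative [OR]: union of children's cut sets → 5 cut set(s).
Door loop 2 down [OR]: union of children's cut sets → 7 cut set(s).
Controller branch 2 inoperative [OR]: union of children's cut sets → 8 cut set(s).
Elevator stuck between floors [OR]: union of children's cut sets → 14 cut set(s).

14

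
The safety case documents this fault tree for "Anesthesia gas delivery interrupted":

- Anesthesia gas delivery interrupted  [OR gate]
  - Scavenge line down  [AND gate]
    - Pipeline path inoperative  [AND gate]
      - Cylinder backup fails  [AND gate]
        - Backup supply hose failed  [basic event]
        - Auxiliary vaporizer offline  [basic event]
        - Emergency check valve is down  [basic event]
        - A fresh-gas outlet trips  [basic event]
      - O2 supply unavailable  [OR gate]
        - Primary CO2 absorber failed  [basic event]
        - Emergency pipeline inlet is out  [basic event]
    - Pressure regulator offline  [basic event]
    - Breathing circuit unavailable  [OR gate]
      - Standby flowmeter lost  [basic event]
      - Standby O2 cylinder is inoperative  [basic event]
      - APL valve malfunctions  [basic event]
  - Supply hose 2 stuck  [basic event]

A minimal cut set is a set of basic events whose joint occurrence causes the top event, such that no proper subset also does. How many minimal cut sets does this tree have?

7

Cylinder backup fails [AND]: one cut set from each child combined → 1 × 1 × 1 × 1 = 1 cut set(s).
O2 supply unavailable [OR]: union of children's cut sets → 2 cut set(s).
Pipeline path inoperative [AND]: one cut set from each child combined → 1 × 2 = 2 cut set(s).
Breathing circuit unavailable [OR]: union of children's cut sets → 3 cut set(s).
Scavenge line down [AND]: one cut set from each child combined → 2 × 1 × 3 = 6 cut set(s).
Anesthesia gas delivery interrupted [OR]: union of children's cut sets → 7 cut set(s).
Minimal cut sets: {A fresh-gas outlet trips, Auxiliary vaporizer offline, Backup supply hose failed, Emergency check valve is down, Pressure regulator offline, Primary CO2 absorber failed, Standby flowmeter lost}; {A fresh-gas outlet trips, Auxiliary vaporizer offline, Backup supply hose failed, Emergency check valve is down, Pressure regulator offline, Primary CO2 absorber failed, Standby O2 cylinder is inoperative}; {A fresh-gas outlet trips, APL valve malfunctions, Auxiliary vaporizer offline, Backup supply hose failed, Emergency check valve is down, Pressure regulator offline, Primary CO2 absorber failed}; {A fresh-gas outlet trips, Auxiliary vaporizer offline, Backup supply hose failed, Emergency check valve is down, Emergency pipeline inlet is out, Pressure regulator offline, Standby flowmeter lost}; {A fresh-gas outlet trips, Auxiliary vaporizer offline, Backup supply hose failed, Emergency check valve is down, Emergency pipeline inlet is out, Pressure regulator offline, Standby O2 cylinder is inoperative}; {A fresh-gas outlet trips, APL valve malfunctions, Auxiliary vaporizer offline, Backup supply hose failed, Emergency check valve is down, Emergency pipeline inlet is out, Pressure regulator offline}; {Supply hose 2 stuck}.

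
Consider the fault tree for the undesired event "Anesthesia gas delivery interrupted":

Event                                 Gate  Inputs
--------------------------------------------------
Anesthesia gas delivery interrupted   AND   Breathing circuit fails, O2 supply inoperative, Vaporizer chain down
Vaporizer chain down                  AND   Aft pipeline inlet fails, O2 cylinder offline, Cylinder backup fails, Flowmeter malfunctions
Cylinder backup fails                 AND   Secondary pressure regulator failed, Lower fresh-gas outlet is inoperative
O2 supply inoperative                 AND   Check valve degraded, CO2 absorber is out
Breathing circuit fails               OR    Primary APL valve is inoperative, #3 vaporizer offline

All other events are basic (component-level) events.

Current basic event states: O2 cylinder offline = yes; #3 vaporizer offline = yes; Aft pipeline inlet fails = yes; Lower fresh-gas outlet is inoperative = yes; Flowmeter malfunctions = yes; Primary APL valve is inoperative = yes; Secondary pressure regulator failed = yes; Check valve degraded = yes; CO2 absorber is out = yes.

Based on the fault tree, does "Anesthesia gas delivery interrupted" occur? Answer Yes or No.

Breathing circuit fails [OR]: Primary APL valve is inoperative=occurs, #3 vaporizer offline=occurs → at least one input occurs → occurs.
O2 supply inoperative [AND]: Check valve degraded=occurs, CO2 absorber is out=occurs → all inputs occur → occurs.
Cylinder backup fails [AND]: Secondary pressure regulator failed=occurs, Lower fresh-gas outlet is inoperative=occurs → all inputs occur → occurs.
Vaporizer chain down [AND]: Aft pipeline inlet fails=occurs, O2 cylinder offline=occurs, Cylinder backup fails=occurs, Flowmeter malfunctions=occurs → all inputs occur → occurs.
Anesthesia gas delivery interrupted [AND]: Breathing circuit fails=occurs, O2 supply inoperative=occurs, Vaporizer chain down=occurs → all inputs occur → occurs.

Yes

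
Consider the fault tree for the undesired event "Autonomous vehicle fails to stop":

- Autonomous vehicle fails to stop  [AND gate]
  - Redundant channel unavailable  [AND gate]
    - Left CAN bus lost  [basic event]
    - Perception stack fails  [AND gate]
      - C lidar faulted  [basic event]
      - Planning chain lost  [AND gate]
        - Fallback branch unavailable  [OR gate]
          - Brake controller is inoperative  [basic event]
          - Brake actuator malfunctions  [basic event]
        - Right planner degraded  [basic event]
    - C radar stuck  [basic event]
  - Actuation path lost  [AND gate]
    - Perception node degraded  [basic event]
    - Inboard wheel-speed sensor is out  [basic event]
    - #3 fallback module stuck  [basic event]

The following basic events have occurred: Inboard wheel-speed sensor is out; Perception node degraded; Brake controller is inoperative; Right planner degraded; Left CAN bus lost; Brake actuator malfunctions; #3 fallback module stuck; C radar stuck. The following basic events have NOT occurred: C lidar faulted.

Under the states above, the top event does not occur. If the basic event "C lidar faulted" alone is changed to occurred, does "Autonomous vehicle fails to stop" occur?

Yes

Counterfactual: set "C lidar faulted" to occurred.
Fallback branch unavailable [OR]: Brake controller is inoperative=occurs, Brake actuator malfunctions=occurs → at least one input occurs → occurs.
Planning chain lost [AND]: Fallback branch unavailable=occurs, Right planner degraded=occurs → all inputs occur → occurs.
Perception stack fails [AND]: C lidar faulted=occurs, Planning chain lost=occurs → all inputs occur → occurs.
Redundant channel unavailable [AND]: Left CAN bus lost=occurs, Perception stack fails=occurs, C radar stuck=occurs → all inputs occur → occurs.
Actuation path lost [AND]: Perception node degraded=occurs, Inboard wheel-speed sensor is out=occurs, #3 fallback module stuck=occurs → all inputs occur → occurs.
Autonomous vehicle fails to stop [AND]: Redundant channel unavailable=occurs, Actuation path lost=occurs → all inputs occur → occurs.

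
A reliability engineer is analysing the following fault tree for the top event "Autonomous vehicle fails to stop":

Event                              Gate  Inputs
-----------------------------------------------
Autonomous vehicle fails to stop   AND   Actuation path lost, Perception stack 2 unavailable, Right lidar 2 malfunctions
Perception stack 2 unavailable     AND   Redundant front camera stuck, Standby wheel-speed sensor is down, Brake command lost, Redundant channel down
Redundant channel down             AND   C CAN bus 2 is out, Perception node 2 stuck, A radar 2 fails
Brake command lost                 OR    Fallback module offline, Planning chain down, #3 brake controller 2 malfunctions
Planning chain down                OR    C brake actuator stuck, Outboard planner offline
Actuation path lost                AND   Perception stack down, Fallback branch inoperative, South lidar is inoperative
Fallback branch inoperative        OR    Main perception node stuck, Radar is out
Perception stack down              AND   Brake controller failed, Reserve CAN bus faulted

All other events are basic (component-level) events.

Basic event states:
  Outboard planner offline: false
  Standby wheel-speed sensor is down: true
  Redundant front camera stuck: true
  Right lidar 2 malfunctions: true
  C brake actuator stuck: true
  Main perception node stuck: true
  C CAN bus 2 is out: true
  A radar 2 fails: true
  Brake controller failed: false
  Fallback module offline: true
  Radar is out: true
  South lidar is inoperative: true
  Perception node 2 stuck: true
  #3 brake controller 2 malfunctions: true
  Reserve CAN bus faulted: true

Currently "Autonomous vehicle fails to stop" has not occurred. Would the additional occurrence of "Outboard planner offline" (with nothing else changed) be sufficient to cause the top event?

No

Counterfactual: set "Outboard planner offline" to occurred.
Perception stack down [AND]: Brake controller failed=not, Reserve CAN bus faulted=occurs → not all inputs occur → does not occur.
Fallback branch inoperative [OR]: Main perception node stuck=occurs, Radar is out=occurs → at least one input occurs → occurs.
Actuation path lost [AND]: Perception stack down=not, Fallback branch inoperative=occurs, South lidar is inoperative=occurs → not all inputs occur → does not occur.
Planning chain down [OR]: C brake actuator stuck=occurs, Outboard planner offline=occurs → at least one input occurs → occurs.
Brake command lost [OR]: Fallback module offline=occurs, Planning chain down=occurs, #3 brake controller 2 malfunctions=occurs → at least one input occurs → occurs.
Redundant channel down [AND]: C CAN bus 2 is out=occurs, Perception node 2 stuck=occurs, A radar 2 fails=occurs → all inputs occur → occurs.
Perception stack 2 unavailable [AND]: Redundant front camera stuck=occurs, Standby wheel-speed sensor is down=occurs, Brake command lost=occurs, Redundant channel down=occurs → all inputs occur → occurs.
Autonomous vehicle fails to stop [AND]: Actuation path lost=not, Perception stack 2 unavailable=occurs, Right lidar 2 malfunctions=occurs → not all inputs occur → does not occur.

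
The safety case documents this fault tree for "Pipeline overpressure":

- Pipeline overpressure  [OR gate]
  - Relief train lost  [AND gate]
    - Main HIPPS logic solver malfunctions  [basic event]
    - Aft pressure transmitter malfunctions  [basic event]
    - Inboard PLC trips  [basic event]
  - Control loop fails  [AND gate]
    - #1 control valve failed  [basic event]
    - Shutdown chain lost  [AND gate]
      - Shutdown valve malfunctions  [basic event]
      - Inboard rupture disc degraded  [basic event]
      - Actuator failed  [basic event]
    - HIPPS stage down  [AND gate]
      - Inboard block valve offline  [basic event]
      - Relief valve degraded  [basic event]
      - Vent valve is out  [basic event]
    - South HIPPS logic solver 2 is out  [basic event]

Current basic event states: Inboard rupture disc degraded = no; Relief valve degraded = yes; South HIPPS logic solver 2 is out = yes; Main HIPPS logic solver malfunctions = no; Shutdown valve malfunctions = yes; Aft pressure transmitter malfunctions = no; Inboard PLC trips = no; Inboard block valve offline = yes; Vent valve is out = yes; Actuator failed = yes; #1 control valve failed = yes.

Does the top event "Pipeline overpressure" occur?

Relief train lost [AND]: Main HIPPS logic solver malfunctions=not, Aft pressure transmitter malfunctions=not, Inboard PLC trips=not → not all inputs occur → does not occur.
Shutdown chain lost [AND]: Shutdown valve malfunctions=occurs, Inboard rupture disc degraded=not, Actuator failed=occurs → not all inputs occur → does not occur.
HIPPS stage down [AND]: Inboard block valve offline=occurs, Relief valve degraded=occurs, Vent valve is out=occurs → all inputs occur → occurs.
Control loop fails [AND]: #1 control valve failed=occurs, Shutdown chain lost=not, HIPPS stage down=occurs, South HIPPS logic solver 2 is out=occurs → not all inputs occur → does not occur.
Pipeline overpressure [OR]: Relief train lost=not, Control loop fails=not → no input occurs → does not occur.

No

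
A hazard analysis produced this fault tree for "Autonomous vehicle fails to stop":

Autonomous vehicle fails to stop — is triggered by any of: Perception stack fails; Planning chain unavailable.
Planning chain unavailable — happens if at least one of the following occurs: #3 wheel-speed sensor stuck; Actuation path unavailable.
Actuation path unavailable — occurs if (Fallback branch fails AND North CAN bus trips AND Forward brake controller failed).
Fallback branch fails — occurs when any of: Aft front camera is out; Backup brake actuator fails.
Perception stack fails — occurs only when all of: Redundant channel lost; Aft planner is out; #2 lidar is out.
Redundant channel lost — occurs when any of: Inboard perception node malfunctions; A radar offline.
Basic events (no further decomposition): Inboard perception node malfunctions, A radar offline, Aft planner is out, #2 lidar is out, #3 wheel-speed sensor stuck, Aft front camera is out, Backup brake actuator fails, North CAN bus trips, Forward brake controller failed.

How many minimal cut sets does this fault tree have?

Redundant channel lost [OR]: union of children's cut sets → 2 cut set(s).
Perception stack fails [AND]: one cut set from each child combined → 2 × 1 × 1 = 2 cut set(s).
Fallback branch fails [OR]: union of children's cut sets → 2 cut set(s).
Actuation path unavailable [AND]: one cut set from each child combined → 2 × 1 × 1 = 2 cut set(s).
Planning chain unavailable [OR]: union of children's cut sets → 3 cut set(s).
Autonomous vehicle fails to stop [OR]: union of children's cut sets → 5 cut set(s).
Minimal cut sets: {#2 lidar is out, Aft planner is out, Inboard perception node malfunctions}; {#2 lidar is out, A radar offline, Aft planner is out}; {#3 wheel-speed sensor stuck}; {Aft front camera is out, Forward brake controller failed, North CAN bus trips}; {Backup brake actuator fails, Forward brake controller failed, North CAN bus trips}.

5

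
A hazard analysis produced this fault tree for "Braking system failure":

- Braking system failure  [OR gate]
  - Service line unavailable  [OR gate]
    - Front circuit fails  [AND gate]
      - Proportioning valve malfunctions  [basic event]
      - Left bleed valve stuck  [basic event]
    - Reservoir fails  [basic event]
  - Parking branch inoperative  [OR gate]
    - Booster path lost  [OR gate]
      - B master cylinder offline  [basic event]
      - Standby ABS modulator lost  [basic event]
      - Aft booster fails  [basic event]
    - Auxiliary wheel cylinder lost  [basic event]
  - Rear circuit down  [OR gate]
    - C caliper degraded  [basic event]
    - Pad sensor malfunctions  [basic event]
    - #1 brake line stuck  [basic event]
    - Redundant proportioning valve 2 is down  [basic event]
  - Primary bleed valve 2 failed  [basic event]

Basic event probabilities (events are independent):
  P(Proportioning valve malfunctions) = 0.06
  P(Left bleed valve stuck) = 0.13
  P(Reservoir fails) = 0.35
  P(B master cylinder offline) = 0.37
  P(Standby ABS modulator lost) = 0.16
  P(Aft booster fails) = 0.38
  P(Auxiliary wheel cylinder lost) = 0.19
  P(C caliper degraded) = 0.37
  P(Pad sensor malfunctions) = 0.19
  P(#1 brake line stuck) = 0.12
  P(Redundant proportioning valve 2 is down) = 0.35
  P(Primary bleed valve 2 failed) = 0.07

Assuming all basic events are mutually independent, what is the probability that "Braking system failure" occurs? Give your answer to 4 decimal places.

0.9535

P(Front circuit fails) [AND] = 0.06 × 0.13 = 0.007800
P(Service line unavailable) [OR] = 1 − (1−0.007800) × (1−0.35) = 0.355070
P(Booster path lost) [OR] = 1 − (1−0.37) × (1−0.16) × (1−0.38) = 0.671896
P(Parking branch inoperative) [OR] = 1 − (1−0.671896) × (1−0.19) = 0.734236
P(Rear circuit down) [OR] = 1 − (1−0.37) × (1−0.19) × (1−0.12) × (1−0.35) = 0.708108
P(Braking system failure) [OR] = 1 − (1−0.355070) × (1−0.734236) × (1−0.708108) × (1−0.07) = 0.953472
Rounded to 4 decimal places: P(Braking system failure) ≈ 0.9535.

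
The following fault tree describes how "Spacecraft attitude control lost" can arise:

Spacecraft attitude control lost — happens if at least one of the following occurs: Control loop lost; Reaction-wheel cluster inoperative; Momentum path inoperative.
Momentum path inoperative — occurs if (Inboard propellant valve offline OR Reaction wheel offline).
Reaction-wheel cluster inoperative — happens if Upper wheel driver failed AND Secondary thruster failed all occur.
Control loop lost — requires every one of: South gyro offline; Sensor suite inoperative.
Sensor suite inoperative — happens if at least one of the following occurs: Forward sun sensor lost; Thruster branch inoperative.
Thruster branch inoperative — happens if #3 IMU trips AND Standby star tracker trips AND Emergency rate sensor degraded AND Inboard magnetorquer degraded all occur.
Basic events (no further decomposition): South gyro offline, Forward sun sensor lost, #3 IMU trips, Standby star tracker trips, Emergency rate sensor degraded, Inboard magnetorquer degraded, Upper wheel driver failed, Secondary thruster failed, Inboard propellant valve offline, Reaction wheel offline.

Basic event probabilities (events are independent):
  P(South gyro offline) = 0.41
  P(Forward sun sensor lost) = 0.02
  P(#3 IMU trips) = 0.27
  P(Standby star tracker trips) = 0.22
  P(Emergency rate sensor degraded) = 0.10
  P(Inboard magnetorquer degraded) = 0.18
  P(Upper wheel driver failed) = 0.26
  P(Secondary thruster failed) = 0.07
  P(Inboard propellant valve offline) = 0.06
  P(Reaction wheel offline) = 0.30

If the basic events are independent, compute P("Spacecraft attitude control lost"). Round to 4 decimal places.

P(Thruster branch inoperative) [AND] = 0.27 × 0.22 × 0.10 × 0.18 = 0.001069
P(Sensor suite inoperative) [OR] = 1 − (1−0.02) × (1−0.001069) = 0.021048
P(Control loop lost) [AND] = 0.41 × 0.021048 = 0.008630
P(Reaction-wheel cluster inoperative) [AND] = 0.26 × 0.07 = 0.018200
P(Momentum path inoperative) [OR] = 1 − (1−0.06) × (1−0.30) = 0.342000
P(Spacecraft attitude control lost) [OR] = 1 − (1−0.008630) × (1−0.018200) × (1−0.342000) = 0.359551
Rounded to 4 decimal places: P(Spacecraft attitude control lost) ≈ 0.3596.

0.3596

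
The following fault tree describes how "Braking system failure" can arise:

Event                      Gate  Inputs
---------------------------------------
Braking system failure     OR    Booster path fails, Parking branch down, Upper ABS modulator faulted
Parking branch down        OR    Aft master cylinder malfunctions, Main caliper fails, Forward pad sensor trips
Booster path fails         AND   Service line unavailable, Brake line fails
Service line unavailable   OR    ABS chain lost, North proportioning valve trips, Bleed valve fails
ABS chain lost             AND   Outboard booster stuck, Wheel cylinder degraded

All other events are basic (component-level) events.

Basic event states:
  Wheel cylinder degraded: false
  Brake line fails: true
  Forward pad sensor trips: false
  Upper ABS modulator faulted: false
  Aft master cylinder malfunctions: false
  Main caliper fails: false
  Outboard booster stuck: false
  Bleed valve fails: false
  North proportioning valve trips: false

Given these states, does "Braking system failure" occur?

ABS chain lost [AND]: Outboard booster stuck=not, Wheel cylinder degraded=not → not all inputs occur → does not occur.
Service line unavailable [OR]: ABS chain lost=not, North proportioning valve trips=not, Bleed valve fails=not → no input occurs → does not occur.
Booster path fails [AND]: Service line unavailable=not, Brake line fails=occurs → not all inputs occur → does not occur.
Parking branch down [OR]: Aft master cylinder malfunctions=not, Main caliper fails=not, Forward pad sensor trips=not → no input occurs → does not occur.
Braking system failure [OR]: Booster path fails=not, Parking branch down=not, Upper ABS modulator faulted=not → no input occurs → does not occur.

No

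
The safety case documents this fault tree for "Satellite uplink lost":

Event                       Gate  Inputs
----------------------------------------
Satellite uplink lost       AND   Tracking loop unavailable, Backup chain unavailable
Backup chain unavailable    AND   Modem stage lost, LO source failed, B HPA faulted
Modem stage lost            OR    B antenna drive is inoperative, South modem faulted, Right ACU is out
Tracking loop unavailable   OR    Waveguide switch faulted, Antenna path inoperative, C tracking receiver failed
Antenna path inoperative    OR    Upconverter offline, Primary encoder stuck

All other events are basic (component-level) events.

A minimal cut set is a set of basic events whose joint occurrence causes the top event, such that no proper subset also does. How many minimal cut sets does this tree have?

12

Antenna path inoperative [OR]: union of children's cut sets → 2 cut set(s).
Tracking loop unavailable [OR]: union of children's cut sets → 4 cut set(s).
Modem stage lost [OR]: union of children's cut sets → 3 cut set(s).
Backup chain unavailable [AND]: one cut set from each child combined → 3 × 1 × 1 = 3 cut set(s).
Satellite uplink lost [AND]: one cut set from each child combined → 4 × 3 = 12 cut set(s).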